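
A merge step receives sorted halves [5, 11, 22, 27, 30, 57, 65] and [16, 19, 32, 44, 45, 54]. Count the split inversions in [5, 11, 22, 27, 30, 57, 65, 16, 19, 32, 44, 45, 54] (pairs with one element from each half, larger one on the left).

There are 18 cross-inversions.

Count, for every r in R, how many entries of L exceed r:
r = 16: 22, 27, 30, 57, 65 → 5
r = 19: 22, 27, 30, 57, 65 → 5
r = 32: 57, 65 → 2
r = 44: 57, 65 → 2
r = 45: 57, 65 → 2
r = 54: 57, 65 → 2
Cross-inversions: 5 + 5 + 2 + 2 + 2 + 2 = 18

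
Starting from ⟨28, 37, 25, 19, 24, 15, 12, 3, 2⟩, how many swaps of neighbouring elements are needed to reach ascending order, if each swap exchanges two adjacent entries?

34

The minimum number of adjacent swaps to sort an array equals its inversion count, since every such swap removes exactly one inversion.
Count inversions — for each element, later elements that are smaller:
28: 25, 19, 24, 15, 12, 3, 2 → 7
37: 25, 19, 24, 15, 12, 3, 2 → 7
25: 19, 24, 15, 12, 3, 2 → 6
19: 15, 12, 3, 2 → 4
24: 15, 12, 3, 2 → 4
15: 12, 3, 2 → 3
12: 3, 2 → 2
3: 2 → 1
2: none → 0
Total inversions: 7 + 7 + 6 + 4 + 4 + 3 + 2 + 1 + 0 = 34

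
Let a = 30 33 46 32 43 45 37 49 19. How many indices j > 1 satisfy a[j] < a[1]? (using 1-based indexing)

The element at index 1 is 30.
Elements after it: 33, 46, 32, 43, 45, 37, 49, 19
Those smaller than 30: 19

1 such element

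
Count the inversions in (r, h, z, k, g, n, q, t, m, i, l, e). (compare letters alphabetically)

41

Count, for each position, how many later elements it exceeds:
r → h, k, g, n, q, m, i, l, e → 9
h → g, e → 2
z → k, g, n, q, t, m, i, l, e → 9
k → g, i, e → 3
g → e → 1
n → m, i, l, e → 4
q → m, i, l, e → 4
t → m, i, l, e → 4
m → i, l, e → 3
i → e → 1
l → e → 1
e → none → 0
Sum: 9 + 2 + 9 + 3 + 1 + 4 + 4 + 4 + 3 + 1 + 1 + 0 = 41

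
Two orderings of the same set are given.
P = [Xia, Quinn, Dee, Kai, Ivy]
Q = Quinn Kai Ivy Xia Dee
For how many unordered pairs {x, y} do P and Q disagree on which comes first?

5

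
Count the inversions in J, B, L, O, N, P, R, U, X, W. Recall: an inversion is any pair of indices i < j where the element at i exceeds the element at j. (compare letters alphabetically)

Count, for each position, how many later elements it exceeds:
J → B → 1
B → none → 0
L → none → 0
O → N → 1
N → none → 0
P → none → 0
R → none → 0
U → none → 0
X → W → 1
W → none → 0
Sum: 1 + 0 + 0 + 1 + 0 + 0 + 0 + 0 + 1 + 0 = 3

3 out-of-order pairs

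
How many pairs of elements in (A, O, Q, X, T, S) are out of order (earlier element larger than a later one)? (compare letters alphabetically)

Count, for each position, how many later elements it exceeds:
A → none → 0
O → none → 0
Q → none → 0
X → T, S → 2
T → S → 1
S → none → 0
Sum: 0 + 0 + 0 + 2 + 1 + 0 = 3

3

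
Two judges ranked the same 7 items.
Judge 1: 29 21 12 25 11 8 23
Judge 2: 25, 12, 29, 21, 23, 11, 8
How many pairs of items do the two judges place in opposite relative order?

Assign each item its position (1..7) in the first ordering, then rewrite the second ordering as that position sequence:
positions: 29→1, 21→2, 12→3, 25→4, 11→5, 8→6, 23→7
second ordering as positions: [4, 3, 1, 2, 7, 5, 6]
Discordant pairs = inversions in this position sequence.
4: 3, 1, 2 → 3
3: 1, 2 → 2
1: 0
2: 0
7: 5, 6 → 2
5: 0
6: 0
Total: 3 + 2 + 0 + 0 + 2 + 0 + 0 = 7

Discordant pairs: 7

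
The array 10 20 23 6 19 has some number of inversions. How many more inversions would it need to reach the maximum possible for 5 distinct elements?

Maximum inversions for 5 distinct elements is C(5, 2) = 5·4/2 = 10.
Current inversions — for each element, count later smaller elements:
10: 1
20: 2
23: 2
6: 0
19: 0
Current total: 1 + 2 + 2 + 0 + 0 = 5
Shortfall: 10 − 5 = 5

5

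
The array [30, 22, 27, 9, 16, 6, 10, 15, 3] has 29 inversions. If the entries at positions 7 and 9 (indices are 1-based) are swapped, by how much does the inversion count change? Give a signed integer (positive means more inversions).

Positions 7 and 9 hold 10 and 3; after swapping, the array is [30, 22, 27, 9, 16, 6, 3, 15, 10].
Element-by-element contributions:
30: 8
22: 6
27: 6
9: 2
16: 4
6: 1
3: 0
15: 1
10: 0
Sum: 8 + 6 + 6 + 2 + 4 + 1 + 0 + 1 + 0 = 28
Change: 28 − 29 = -1

-1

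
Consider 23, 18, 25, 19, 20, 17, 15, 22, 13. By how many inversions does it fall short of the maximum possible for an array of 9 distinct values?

10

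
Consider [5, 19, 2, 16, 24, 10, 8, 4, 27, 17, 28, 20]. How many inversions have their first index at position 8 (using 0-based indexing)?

The element at index 8 is 27.
Elements after it: 17, 28, 20
Those smaller than 27: 17, 20

2 such elements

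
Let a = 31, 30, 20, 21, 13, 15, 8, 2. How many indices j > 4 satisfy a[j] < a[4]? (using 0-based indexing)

The element at index 4 is 13.
Elements after it: 15, 8, 2
Those smaller than 13: 8, 2

2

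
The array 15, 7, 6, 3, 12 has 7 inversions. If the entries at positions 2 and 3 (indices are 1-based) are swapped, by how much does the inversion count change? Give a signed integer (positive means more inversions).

-1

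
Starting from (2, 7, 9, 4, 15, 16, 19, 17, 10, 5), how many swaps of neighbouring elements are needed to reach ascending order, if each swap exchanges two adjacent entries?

14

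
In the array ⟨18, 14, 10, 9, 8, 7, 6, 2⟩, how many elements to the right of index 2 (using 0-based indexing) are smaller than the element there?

5 such elements

The element at index 2 is 10.
Elements after it: 9, 8, 7, 6, 2
Those smaller than 10: 9, 8, 7, 6, 2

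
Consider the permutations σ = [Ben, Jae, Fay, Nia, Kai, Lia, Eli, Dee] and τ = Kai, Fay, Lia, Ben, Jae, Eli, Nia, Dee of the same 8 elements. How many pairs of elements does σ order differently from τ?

Assign each item its position (1..8) in the first ordering, then rewrite the second ordering as that position sequence:
positions: Ben→1, Jae→2, Fay→3, Nia→4, Kai→5, Lia→6, Eli→7, Dee→8
second ordering as positions: [5, 3, 6, 1, 2, 7, 4, 8]
Discordant pairs = inversions in this position sequence.
5: 3, 1, 2, 4 → 4
3: 1, 2 → 2
6: 1, 2, 4 → 3
1: 0
2: 0
7: 4 → 1
4: 0
8: 0
Total: 4 + 2 + 3 + 0 + 0 + 1 + 0 + 0 = 10

There are 10 discordant pairs.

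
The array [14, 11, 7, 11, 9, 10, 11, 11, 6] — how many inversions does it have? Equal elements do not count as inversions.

20

For each element, count later entries that are smaller:
14: 8
11: 4
7: 1
11: 3
9: 1
10: 1
11: 1
11: 1
6: 0
Sum: 8 + 4 + 1 + 3 + 1 + 1 + 1 + 1 + 0 = 20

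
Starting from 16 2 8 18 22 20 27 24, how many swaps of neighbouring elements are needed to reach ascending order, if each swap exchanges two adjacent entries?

There are 4 adjacent swaps.

Each adjacent swap fixes exactly one inversion, so the minimum swap count equals the number of inversions.
Count inversions — for each element, later elements that are smaller:
16: 2, 8 → 2
2: none → 0
8: none → 0
18: none → 0
22: 20 → 1
20: none → 0
27: 24 → 1
24: none → 0
Total inversions: 2 + 0 + 0 + 0 + 1 + 0 + 1 + 0 = 4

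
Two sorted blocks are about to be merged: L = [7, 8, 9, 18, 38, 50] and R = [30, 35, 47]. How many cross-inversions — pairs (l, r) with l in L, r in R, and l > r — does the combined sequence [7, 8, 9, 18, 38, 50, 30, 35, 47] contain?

Take each right-half value and tally the left-half values above it:
r = 30: 38, 50 → 2
r = 35: 38, 50 → 2
r = 47: 50 → 1
Cross-inversions: 2 + 2 + 1 = 5

5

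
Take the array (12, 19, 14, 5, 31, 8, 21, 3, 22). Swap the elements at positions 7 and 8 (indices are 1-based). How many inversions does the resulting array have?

Positions 7 and 8 hold 21 and 3; after swapping, the array is [12, 19, 14, 5, 31, 8, 3, 21, 22].
Sweep left to right; for each value list the smaller values that follow it:
12: 3
19: 4
14: 3
5: 1
31: 4
8: 1
3: 0
21: 0
22: 0
Sum: 3 + 4 + 3 + 1 + 4 + 1 + 0 + 0 + 0 = 16

16 inversions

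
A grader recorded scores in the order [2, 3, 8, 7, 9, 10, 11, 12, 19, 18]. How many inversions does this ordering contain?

2 inversions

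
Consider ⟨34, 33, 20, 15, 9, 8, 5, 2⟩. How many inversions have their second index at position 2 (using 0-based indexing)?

2

The element at index 2 is 20.
Elements before it: 34, 33
Those larger than 20: 34, 33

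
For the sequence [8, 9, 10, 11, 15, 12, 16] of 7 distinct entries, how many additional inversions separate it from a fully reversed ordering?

20

Maximum inversions for 7 distinct elements is C(7, 2) = 7·6/2 = 21.
Current inversions — for each element, count later smaller elements:
8: 0
9: 0
10: 0
11: 0
15: 1
12: 0
16: 0
Current total: 0 + 0 + 0 + 0 + 1 + 0 + 0 = 1
Shortfall: 21 − 1 = 20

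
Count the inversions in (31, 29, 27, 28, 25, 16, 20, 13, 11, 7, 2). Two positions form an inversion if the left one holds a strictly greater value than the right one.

There are 53 inversions.

For each element, count later entries that are smaller:
31: 10
29: 9
27: 7
28: 7
25: 6
16: 4
20: 4
13: 3
11: 2
7: 1
2: 0
Sum: 10 + 9 + 7 + 7 + 6 + 4 + 4 + 3 + 2 + 1 + 0 = 53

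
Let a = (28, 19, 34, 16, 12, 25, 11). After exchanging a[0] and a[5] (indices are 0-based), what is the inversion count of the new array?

15

Positions 0 and 5 hold 28 and 25; after swapping, the array is [25, 19, 34, 16, 12, 28, 11].
Count, for each position, how many later elements it exceeds:
25: 4
19: 3
34: 4
16: 2
12: 1
28: 1
11: 0
Sum: 4 + 3 + 4 + 2 + 1 + 1 + 0 = 15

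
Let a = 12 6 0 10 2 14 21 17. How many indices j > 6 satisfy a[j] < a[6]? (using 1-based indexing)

The element at index 6 is 14.
Elements after it: 21, 17
None of them are smaller than 14.

0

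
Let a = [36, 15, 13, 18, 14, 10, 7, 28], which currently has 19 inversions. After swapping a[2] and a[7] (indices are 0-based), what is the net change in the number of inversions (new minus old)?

+5

Positions 2 and 7 hold 13 and 28; after swapping, the array is [36, 15, 28, 18, 14, 10, 7, 13].
For each element, count later entries that are smaller:
36 → 15, 28, 18, 14, 10, 7, 13 → 7
15 → 14, 10, 7, 13 → 4
28 → 18, 14, 10, 7, 13 → 5
18 → 14, 10, 7, 13 → 4
14 → 10, 7, 13 → 3
10 → 7 → 1
7 → none → 0
13 → none → 0
Sum: 7 + 4 + 5 + 4 + 3 + 1 + 0 + 0 = 24
Change: 24 − 19 = +5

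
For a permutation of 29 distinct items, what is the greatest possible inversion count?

Inversions: 406

The maximum occurs when the array is in strictly decreasing order: every one of the C(29, 2) pairs is inverted.
C(29, 2) = 29·28/2 = 406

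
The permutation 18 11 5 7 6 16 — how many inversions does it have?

Listing every pair i<j with a[i]>a[j] (using 0-based positions):
(0,1): 18 > 11
(0,2): 18 > 5
(0,3): 18 > 7
(0,4): 18 > 6
(0,5): 18 > 16
(1,2): 11 > 5
(1,3): 11 > 7
(1,4): 11 > 6
(3,4): 7 > 6
That's 9 pairs.

9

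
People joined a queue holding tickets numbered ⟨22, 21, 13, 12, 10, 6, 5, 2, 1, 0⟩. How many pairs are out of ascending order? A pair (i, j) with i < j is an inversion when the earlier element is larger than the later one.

Sweep left to right; for each value list the smaller values that follow it:
22 → 21, 13, 12, 10, 6, 5, 2, 1, 0 → 9
21 → 13, 12, 10, 6, 5, 2, 1, 0 → 8
13 → 12, 10, 6, 5, 2, 1, 0 → 7
12 → 10, 6, 5, 2, 1, 0 → 6
10 → 6, 5, 2, 1, 0 → 5
6 → 5, 2, 1, 0 → 4
5 → 2, 1, 0 → 3
2 → 1, 0 → 2
1 → 0 → 1
0 → none → 0
Sum: 9 + 8 + 7 + 6 + 5 + 4 + 3 + 2 + 1 + 0 = 45

There are 45 inversions.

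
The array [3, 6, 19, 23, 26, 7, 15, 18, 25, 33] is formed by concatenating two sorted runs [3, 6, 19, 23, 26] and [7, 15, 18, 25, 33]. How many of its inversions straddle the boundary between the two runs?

There are 10 split inversions.

Count, for every r in R, how many entries of L exceed r:
r = 7: 19, 23, 26 → 3
r = 15: 19, 23, 26 → 3
r = 18: 19, 23, 26 → 3
r = 25: 26 → 1
r = 33: none → 0
Cross-inversions: 3 + 3 + 3 + 1 + 0 = 10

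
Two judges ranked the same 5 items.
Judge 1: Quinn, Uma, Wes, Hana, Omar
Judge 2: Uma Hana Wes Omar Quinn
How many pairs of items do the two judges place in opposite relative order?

Assign each item its position (1..5) in the first ordering, then rewrite the second ordering as that position sequence:
positions: Quinn→1, Uma→2, Wes→3, Hana→4, Omar→5
second ordering as positions: [2, 4, 3, 5, 1]
Discordant pairs = inversions in this position sequence.
2: 1 → 1
4: 3, 1 → 2
3: 1 → 1
5: 1 → 1
1: 0
Total: 1 + 2 + 1 + 1 + 0 = 5

There are 5 discordant pairs.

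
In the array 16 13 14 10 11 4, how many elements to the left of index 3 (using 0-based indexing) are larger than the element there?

The element at index 3 is 10.
Elements before it: 16, 13, 14
Those larger than 10: 16, 13, 14

3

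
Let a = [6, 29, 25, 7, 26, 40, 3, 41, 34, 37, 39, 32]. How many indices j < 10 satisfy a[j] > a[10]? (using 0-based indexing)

2

The element at index 10 is 39.
Elements before it: 6, 29, 25, 7, 26, 40, 3, 41, 34, 37
Those larger than 39: 40, 41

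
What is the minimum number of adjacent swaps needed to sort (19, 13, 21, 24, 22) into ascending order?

The minimum number of adjacent swaps to sort an array equals its inversion count, since every such swap removes exactly one inversion.
Count inversions — for each element, later elements that are smaller:
19: 13 → 1
13: none → 0
21: none → 0
24: 22 → 1
22: none → 0
Total inversions: 1 + 0 + 0 + 1 + 0 = 2

2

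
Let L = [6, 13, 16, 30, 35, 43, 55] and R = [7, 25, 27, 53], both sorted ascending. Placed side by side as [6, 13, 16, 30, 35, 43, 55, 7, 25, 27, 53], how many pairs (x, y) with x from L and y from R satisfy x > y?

15 split inversions

For each element r of the right run, count left-run elements greater than r:
r = 7: 13, 16, 30, 35, 43, 55 → 6
r = 25: 30, 35, 43, 55 → 4
r = 27: 30, 35, 43, 55 → 4
r = 53: 55 → 1
Cross-inversions: 6 + 4 + 4 + 1 = 15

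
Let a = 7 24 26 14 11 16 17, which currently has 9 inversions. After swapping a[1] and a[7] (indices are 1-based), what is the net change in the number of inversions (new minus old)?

+7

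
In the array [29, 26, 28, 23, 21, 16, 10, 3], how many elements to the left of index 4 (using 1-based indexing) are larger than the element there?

3

The element at index 4 is 23.
Elements before it: 29, 26, 28
Those larger than 23: 29, 26, 28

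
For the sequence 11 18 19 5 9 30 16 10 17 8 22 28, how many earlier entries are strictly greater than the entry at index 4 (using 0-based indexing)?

The element at index 4 is 9.
Elements before it: 11, 18, 19, 5
Those larger than 9: 11, 18, 19

3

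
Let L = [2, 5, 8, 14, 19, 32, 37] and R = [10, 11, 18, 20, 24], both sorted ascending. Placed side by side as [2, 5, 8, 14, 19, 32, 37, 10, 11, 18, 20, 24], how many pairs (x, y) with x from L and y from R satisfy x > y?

15 cross-inversions

Count, for every r in R, how many entries of L exceed r:
r = 10: 14, 19, 32, 37 → 4
r = 11: 14, 19, 32, 37 → 4
r = 18: 19, 32, 37 → 3
r = 20: 32, 37 → 2
r = 24: 32, 37 → 2
Cross-inversions: 4 + 4 + 3 + 2 + 2 = 15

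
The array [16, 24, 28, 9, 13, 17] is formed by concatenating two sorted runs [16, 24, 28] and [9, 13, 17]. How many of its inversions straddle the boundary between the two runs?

Split inversions: 8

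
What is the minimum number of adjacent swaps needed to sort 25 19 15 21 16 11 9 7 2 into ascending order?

Minimum adjacent swaps = number of inversions (each swap of adjacent out-of-order elements removes one inversion and no swap can remove more).
Count inversions — for each element, later elements that are smaller:
25: 19, 15, 21, 16, 11, 9, 7, 2 → 8
19: 15, 16, 11, 9, 7, 2 → 6
15: 11, 9, 7, 2 → 4
21: 16, 11, 9, 7, 2 → 5
16: 11, 9, 7, 2 → 4
11: 9, 7, 2 → 3
9: 7, 2 → 2
7: 2 → 1
2: none → 0
Total inversions: 8 + 6 + 4 + 5 + 4 + 3 + 2 + 1 + 0 = 33

33 swaps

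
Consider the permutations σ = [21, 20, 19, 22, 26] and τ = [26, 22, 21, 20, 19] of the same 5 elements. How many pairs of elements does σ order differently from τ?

7

Assign each item its position (1..5) in the first ordering, then rewrite the second ordering as that position sequence:
positions: 21→1, 20→2, 19→3, 22→4, 26→5
second ordering as positions: [5, 4, 1, 2, 3]
Discordant pairs = inversions in this position sequence.
5: 4, 1, 2, 3 → 4
4: 1, 2, 3 → 3
1: 0
2: 0
3: 0
Total: 4 + 3 + 0 + 0 + 0 = 7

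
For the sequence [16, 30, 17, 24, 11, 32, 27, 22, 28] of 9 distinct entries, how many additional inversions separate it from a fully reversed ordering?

22

Maximum inversions for 9 distinct elements is C(9, 2) = 9·8/2 = 36.
Current inversions — for each element, count later smaller elements:
16: 1
30: 6
17: 1
24: 2
11: 0
32: 3
27: 1
22: 0
28: 0
Current total: 1 + 6 + 1 + 2 + 0 + 3 + 1 + 0 + 0 = 14
Shortfall: 36 − 14 = 22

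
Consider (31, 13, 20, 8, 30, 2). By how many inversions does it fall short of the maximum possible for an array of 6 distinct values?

Maximum inversions for 6 distinct elements is C(6, 2) = 6·5/2 = 15.
Current inversions — for each element, count later smaller elements:
31: 5
13: 2
20: 2
8: 1
30: 1
2: 0
Current total: 5 + 2 + 2 + 1 + 1 + 0 = 11
Shortfall: 15 − 11 = 4

4 inversions short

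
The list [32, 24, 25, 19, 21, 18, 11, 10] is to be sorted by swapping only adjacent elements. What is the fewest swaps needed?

The minimum number of adjacent swaps to sort an array equals its inversion count, since every such swap removes exactly one inversion.
Count inversions — for each element, later elements that are smaller:
32: 24, 25, 19, 21, 18, 11, 10 → 7
24: 19, 21, 18, 11, 10 → 5
25: 19, 21, 18, 11, 10 → 5
19: 18, 11, 10 → 3
21: 18, 11, 10 → 3
18: 11, 10 → 2
11: 10 → 1
10: none → 0
Total inversions: 7 + 5 + 5 + 3 + 3 + 2 + 1 + 0 = 26

There are 26 adjacent swaps.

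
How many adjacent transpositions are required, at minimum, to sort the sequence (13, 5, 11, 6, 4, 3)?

13 adjacent swaps

Each adjacent swap fixes exactly one inversion, so the minimum swap count equals the number of inversions.
Count inversions — for each element, later elements that are smaller:
13: 5, 11, 6, 4, 3 → 5
5: 4, 3 → 2
11: 6, 4, 3 → 3
6: 4, 3 → 2
4: 3 → 1
3: none → 0
Total inversions: 5 + 2 + 3 + 2 + 1 + 0 = 13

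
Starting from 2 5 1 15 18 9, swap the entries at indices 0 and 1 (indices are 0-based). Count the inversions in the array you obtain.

5

Positions 0 and 1 hold 2 and 5; after swapping, the array is [5, 2, 1, 15, 18, 9].
For each element, count later entries that are smaller:
5 → 2, 1 → 2
2 → 1 → 1
1 → none → 0
15 → 9 → 1
18 → 9 → 1
9 → none → 0
Sum: 2 + 1 + 0 + 1 + 1 + 0 = 5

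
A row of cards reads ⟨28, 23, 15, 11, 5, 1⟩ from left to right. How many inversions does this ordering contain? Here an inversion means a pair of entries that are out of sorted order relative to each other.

Count, for each position, how many later elements it exceeds:
28: 5
23: 4
15: 3
11: 2
5: 1
1: 0
Sum: 5 + 4 + 3 + 2 + 1 + 0 = 15

15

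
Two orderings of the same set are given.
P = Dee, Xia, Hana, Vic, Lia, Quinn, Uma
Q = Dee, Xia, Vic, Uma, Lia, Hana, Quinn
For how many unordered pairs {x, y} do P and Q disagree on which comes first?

Disagreeing pairs: 5

Assign each item its position (1..7) in the first ordering, then rewrite the second ordering as that position sequence:
positions: Dee→1, Xia→2, Hana→3, Vic→4, Lia→5, Quinn→6, Uma→7
second ordering as positions: [1, 2, 4, 7, 5, 3, 6]
Discordant pairs = inversions in this position sequence.
1: 0
2: 0
4: 3 → 1
7: 5, 3, 6 → 3
5: 3 → 1
3: 0
6: 0
Total: 0 + 0 + 1 + 3 + 1 + 0 + 0 = 5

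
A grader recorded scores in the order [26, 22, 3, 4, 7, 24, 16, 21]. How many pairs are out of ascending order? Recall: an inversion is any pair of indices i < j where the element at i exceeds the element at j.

14

Sweep left to right; for each value list the smaller values that follow it:
26: 7
22: 5
3: 0
4: 0
7: 0
24: 2
16: 0
21: 0
Sum: 7 + 5 + 0 + 0 + 0 + 2 + 0 + 0 = 14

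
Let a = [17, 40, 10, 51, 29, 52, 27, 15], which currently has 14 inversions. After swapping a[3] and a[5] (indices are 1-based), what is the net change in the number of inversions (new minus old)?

+1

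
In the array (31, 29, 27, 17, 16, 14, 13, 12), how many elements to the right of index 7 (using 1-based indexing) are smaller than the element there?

1

The element at index 7 is 13.
Elements after it: 12
Those smaller than 13: 12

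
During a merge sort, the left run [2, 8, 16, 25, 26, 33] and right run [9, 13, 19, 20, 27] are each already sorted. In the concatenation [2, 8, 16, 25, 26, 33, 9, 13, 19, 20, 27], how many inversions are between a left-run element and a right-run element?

Take each right-half value and tally the left-half values above it:
r = 9: 16, 25, 26, 33 → 4
r = 13: 16, 25, 26, 33 → 4
r = 19: 25, 26, 33 → 3
r = 20: 25, 26, 33 → 3
r = 27: 33 → 1
Cross-inversions: 4 + 4 + 3 + 3 + 1 = 15

15 split inversions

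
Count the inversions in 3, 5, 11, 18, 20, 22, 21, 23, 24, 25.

Sweep left to right; for each value list the smaller values that follow it:
3 → none → 0
5 → none → 0
11 → none → 0
18 → none → 0
20 → none → 0
22 → 21 → 1
21 → none → 0
23 → none → 0
24 → none → 0
25 → none → 0
Sum: 0 + 0 + 0 + 0 + 0 + 1 + 0 + 0 + 0 + 0 = 1

1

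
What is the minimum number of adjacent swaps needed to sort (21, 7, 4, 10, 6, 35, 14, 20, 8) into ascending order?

16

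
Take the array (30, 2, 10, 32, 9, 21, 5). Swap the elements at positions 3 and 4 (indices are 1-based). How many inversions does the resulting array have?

Positions 3 and 4 hold 10 and 32; after swapping, the array is [30, 2, 32, 10, 9, 21, 5].
Sweep left to right; for each value list the smaller values that follow it:
30 → 2, 10, 9, 21, 5 → 5
2 → none → 0
32 → 10, 9, 21, 5 → 4
10 → 9, 5 → 2
9 → 5 → 1
21 → 5 → 1
5 → none → 0
Sum: 5 + 0 + 4 + 2 + 1 + 1 + 0 = 13

13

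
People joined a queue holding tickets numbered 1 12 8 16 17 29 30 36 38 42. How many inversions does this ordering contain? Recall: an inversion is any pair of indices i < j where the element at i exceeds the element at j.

Element-by-element contributions:
1 → none → 0
12 → 8 → 1
8 → none → 0
16 → none → 0
17 → none → 0
29 → none → 0
30 → none → 0
36 → none → 0
38 → none → 0
42 → none → 0
Sum: 0 + 1 + 0 + 0 + 0 + 0 + 0 + 0 + 0 + 0 = 1

1 inversion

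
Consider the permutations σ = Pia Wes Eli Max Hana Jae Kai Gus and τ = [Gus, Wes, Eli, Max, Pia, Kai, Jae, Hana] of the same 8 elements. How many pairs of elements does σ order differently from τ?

Discordant pairs: 13

Assign each item its position (1..8) in the first ordering, then rewrite the second ordering as that position sequence:
positions: Pia→1, Wes→2, Eli→3, Max→4, Hana→5, Jae→6, Kai→7, Gus→8
second ordering as positions: [8, 2, 3, 4, 1, 7, 6, 5]
Discordant pairs = inversions in this position sequence.
8: 2, 3, 4, 1, 7, 6, 5 → 7
2: 1 → 1
3: 1 → 1
4: 1 → 1
1: 0
7: 6, 5 → 2
6: 5 → 1
5: 0
Total: 7 + 1 + 1 + 1 + 0 + 2 + 1 + 0 = 13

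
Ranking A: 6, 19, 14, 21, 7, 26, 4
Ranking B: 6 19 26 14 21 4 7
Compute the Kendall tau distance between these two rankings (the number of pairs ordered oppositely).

Assign each item its position (1..7) in the first ordering, then rewrite the second ordering as that position sequence:
positions: 6→1, 19→2, 14→3, 21→4, 7→5, 26→6, 4→7
second ordering as positions: [1, 2, 6, 3, 4, 7, 5]
Discordant pairs = inversions in this position sequence.
1: 0
2: 0
6: 3, 4, 5 → 3
3: 0
4: 0
7: 5 → 1
5: 0
Total: 0 + 0 + 3 + 0 + 0 + 1 + 0 = 4

4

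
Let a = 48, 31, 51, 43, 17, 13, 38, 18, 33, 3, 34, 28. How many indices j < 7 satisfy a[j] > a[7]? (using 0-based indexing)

The element at index 7 is 18.
Elements before it: 48, 31, 51, 43, 17, 13, 38
Those larger than 18: 48, 31, 51, 43, 38

5 such elements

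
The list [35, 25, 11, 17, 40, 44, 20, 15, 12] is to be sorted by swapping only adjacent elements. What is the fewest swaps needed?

The minimum number of adjacent swaps to sort an array equals its inversion count, since every such swap removes exactly one inversion.
Count inversions — for each element, later elements that are smaller:
35: 25, 11, 17, 20, 15, 12 → 6
25: 11, 17, 20, 15, 12 → 5
11: none → 0
17: 15, 12 → 2
40: 20, 15, 12 → 3
44: 20, 15, 12 → 3
20: 15, 12 → 2
15: 12 → 1
12: none → 0
Total inversions: 6 + 5 + 0 + 2 + 3 + 3 + 2 + 1 + 0 = 22

22 swaps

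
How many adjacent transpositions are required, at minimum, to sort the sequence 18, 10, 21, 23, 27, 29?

1

Each adjacent swap fixes exactly one inversion, so the minimum swap count equals the number of inversions.
Count inversions — for each element, later elements that are smaller:
18: 10 → 1
10: none → 0
21: none → 0
23: none → 0
27: none → 0
29: none → 0
Total inversions: 1 + 0 + 0 + 0 + 0 + 0 = 1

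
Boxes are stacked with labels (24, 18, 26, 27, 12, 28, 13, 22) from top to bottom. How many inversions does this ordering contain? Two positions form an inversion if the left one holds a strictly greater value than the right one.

14 inversions

For each element, count later entries that are smaller:
24 → 18, 12, 13, 22 → 4
18 → 12, 13 → 2
26 → 12, 13, 22 → 3
27 → 12, 13, 22 → 3
12 → none → 0
28 → 13, 22 → 2
13 → none → 0
22 → none → 0
Sum: 4 + 2 + 3 + 3 + 0 + 2 + 0 + 0 = 14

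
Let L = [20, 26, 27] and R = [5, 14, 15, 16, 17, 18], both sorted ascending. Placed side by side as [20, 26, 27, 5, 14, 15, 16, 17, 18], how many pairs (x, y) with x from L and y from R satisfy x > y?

18 cross-inversions

Count, for every r in R, how many entries of L exceed r:
r = 5: 20, 26, 27 → 3
r = 14: 20, 26, 27 → 3
r = 15: 20, 26, 27 → 3
r = 16: 20, 26, 27 → 3
r = 17: 20, 26, 27 → 3
r = 18: 20, 26, 27 → 3
Cross-inversions: 3 + 3 + 3 + 3 + 3 + 3 = 18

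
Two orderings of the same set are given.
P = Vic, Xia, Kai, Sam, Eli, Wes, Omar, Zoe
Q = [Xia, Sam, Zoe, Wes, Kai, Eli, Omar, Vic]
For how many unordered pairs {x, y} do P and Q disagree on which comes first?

Assign each item its position (1..8) in the first ordering, then rewrite the second ordering as that position sequence:
positions: Vic→1, Xia→2, Kai→3, Sam→4, Eli→5, Wes→6, Omar→7, Zoe→8
second ordering as positions: [2, 4, 8, 6, 3, 5, 7, 1]
Discordant pairs = inversions in this position sequence.
2: 1 → 1
4: 3, 1 → 2
8: 6, 3, 5, 7, 1 → 5
6: 3, 5, 1 → 3
3: 1 → 1
5: 1 → 1
7: 1 → 1
1: 0
Total: 1 + 2 + 5 + 3 + 1 + 1 + 1 + 0 = 14

14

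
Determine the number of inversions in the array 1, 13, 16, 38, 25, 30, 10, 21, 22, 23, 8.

25

For each element, count later entries that are smaller:
1 → none → 0
13 → 10, 8 → 2
16 → 10, 8 → 2
38 → 25, 30, 10, 21, 22, 23, 8 → 7
25 → 10, 21, 22, 23, 8 → 5
30 → 10, 21, 22, 23, 8 → 5
10 → 8 → 1
21 → 8 → 1
22 → 8 → 1
23 → 8 → 1
8 → none → 0
Sum: 0 + 2 + 2 + 7 + 5 + 5 + 1 + 1 + 1 + 1 + 0 = 25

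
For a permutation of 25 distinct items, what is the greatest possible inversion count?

The maximum occurs when the array is in strictly decreasing order: every one of the C(25, 2) pairs is inverted.
C(25, 2) = 25·24/2 = 300

Inversions: 300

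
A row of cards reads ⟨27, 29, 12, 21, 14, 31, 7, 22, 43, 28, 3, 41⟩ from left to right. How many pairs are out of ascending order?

Count, for each position, how many later elements it exceeds:
27: 6
29: 7
12: 2
21: 3
14: 2
31: 4
7: 1
22: 1
43: 3
28: 1
3: 0
41: 0
Sum: 6 + 7 + 2 + 3 + 2 + 4 + 1 + 1 + 3 + 1 + 0 + 0 = 30

30 inversions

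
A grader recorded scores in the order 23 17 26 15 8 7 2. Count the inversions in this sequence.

19

Count, for each position, how many later elements it exceeds:
23 → 17, 15, 8, 7, 2 → 5
17 → 15, 8, 7, 2 → 4
26 → 15, 8, 7, 2 → 4
15 → 8, 7, 2 → 3
8 → 7, 2 → 2
7 → 2 → 1
2 → none → 0
Sum: 5 + 4 + 4 + 3 + 2 + 1 + 0 = 19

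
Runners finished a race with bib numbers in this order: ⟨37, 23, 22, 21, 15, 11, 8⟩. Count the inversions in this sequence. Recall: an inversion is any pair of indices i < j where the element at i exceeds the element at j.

21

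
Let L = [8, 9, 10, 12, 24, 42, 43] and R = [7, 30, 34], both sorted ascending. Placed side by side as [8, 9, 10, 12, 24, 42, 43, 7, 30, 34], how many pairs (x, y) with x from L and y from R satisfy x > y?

Take each right-half value and tally the left-half values above it:
r = 7: 8, 9, 10, 12, 24, 42, 43 → 7
r = 30: 42, 43 → 2
r = 34: 42, 43 → 2
Cross-inversions: 7 + 2 + 2 = 11

11 split inversions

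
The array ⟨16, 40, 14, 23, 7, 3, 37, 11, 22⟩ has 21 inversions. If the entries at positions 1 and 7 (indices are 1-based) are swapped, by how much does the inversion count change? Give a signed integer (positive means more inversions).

Positions 1 and 7 hold 16 and 37; after swapping, the array is [37, 40, 14, 23, 7, 3, 16, 11, 22].
For each element, count later entries that are smaller:
37 → 14, 23, 7, 3, 16, 11, 22 → 7
40 → 14, 23, 7, 3, 16, 11, 22 → 7
14 → 7, 3, 11 → 3
23 → 7, 3, 16, 11, 22 → 5
7 → 3 → 1
3 → none → 0
16 → 11 → 1
11 → none → 0
22 → none → 0
Sum: 7 + 7 + 3 + 5 + 1 + 0 + 1 + 0 + 0 = 24
Change: 24 − 21 = +3

+3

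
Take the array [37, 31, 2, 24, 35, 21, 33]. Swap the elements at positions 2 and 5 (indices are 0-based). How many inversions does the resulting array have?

13 inversions

Positions 2 and 5 hold 2 and 21; after swapping, the array is [37, 31, 21, 24, 35, 2, 33].
Sweep left to right; for each value list the smaller values that follow it:
37: 6
31: 3
21: 1
24: 1
35: 2
2: 0
33: 0
Sum: 6 + 3 + 1 + 1 + 2 + 0 + 0 = 13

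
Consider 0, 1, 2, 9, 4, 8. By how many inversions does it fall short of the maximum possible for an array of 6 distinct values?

13 inversions short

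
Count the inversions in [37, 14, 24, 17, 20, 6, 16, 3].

22

Sweep left to right; for each value list the smaller values that follow it:
37 → 14, 24, 17, 20, 6, 16, 3 → 7
14 → 6, 3 → 2
24 → 17, 20, 6, 16, 3 → 5
17 → 6, 16, 3 → 3
20 → 6, 16, 3 → 3
6 → 3 → 1
16 → 3 → 1
3 → none → 0
Sum: 7 + 2 + 5 + 3 + 3 + 1 + 1 + 0 = 22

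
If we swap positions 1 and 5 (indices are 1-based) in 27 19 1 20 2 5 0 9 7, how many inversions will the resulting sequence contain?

Positions 1 and 5 hold 27 and 2; after swapping, the array is [2, 19, 1, 20, 27, 5, 0, 9, 7].
Sweep left to right; for each value list the smaller values that follow it:
2: 2
19: 5
1: 1
20: 4
27: 4
5: 1
0: 0
9: 1
7: 0
Sum: 2 + 5 + 1 + 4 + 4 + 1 + 0 + 1 + 0 = 18

18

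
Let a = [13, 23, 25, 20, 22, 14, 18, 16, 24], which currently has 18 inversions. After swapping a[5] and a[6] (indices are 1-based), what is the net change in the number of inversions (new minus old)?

-1

Positions 5 and 6 hold 22 and 14; after swapping, the array is [13, 23, 25, 20, 14, 22, 18, 16, 24].
Element-by-element contributions:
13: 0
23: 5
25: 6
20: 3
14: 0
22: 2
18: 1
16: 0
24: 0
Sum: 0 + 5 + 6 + 3 + 0 + 2 + 1 + 0 + 0 = 17
Change: 17 − 18 = -1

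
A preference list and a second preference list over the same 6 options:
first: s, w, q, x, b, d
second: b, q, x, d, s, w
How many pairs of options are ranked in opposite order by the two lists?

10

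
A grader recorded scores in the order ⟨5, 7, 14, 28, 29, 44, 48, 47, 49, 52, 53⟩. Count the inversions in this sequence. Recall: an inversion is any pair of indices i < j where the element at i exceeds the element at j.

1 inversion

Sweep left to right; for each value list the smaller values that follow it:
5: 0
7: 0
14: 0
28: 0
29: 0
44: 0
48: 1
47: 0
49: 0
52: 0
53: 0
Sum: 0 + 0 + 0 + 0 + 0 + 0 + 1 + 0 + 0 + 0 + 0 = 1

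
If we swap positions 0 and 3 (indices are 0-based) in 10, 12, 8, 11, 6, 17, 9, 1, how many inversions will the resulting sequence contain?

Positions 0 and 3 hold 10 and 11; after swapping, the array is [11, 12, 8, 10, 6, 17, 9, 1].
Element-by-element contributions:
11 → 8, 10, 6, 9, 1 → 5
12 → 8, 10, 6, 9, 1 → 5
8 → 6, 1 → 2
10 → 6, 9, 1 → 3
6 → 1 → 1
17 → 9, 1 → 2
9 → 1 → 1
1 → none → 0
Sum: 5 + 5 + 2 + 3 + 1 + 2 + 1 + 0 = 19

19 inversions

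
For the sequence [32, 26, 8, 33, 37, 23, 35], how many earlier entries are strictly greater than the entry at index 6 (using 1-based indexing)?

4 such elements

The element at index 6 is 23.
Elements before it: 32, 26, 8, 33, 37
Those larger than 23: 32, 26, 33, 37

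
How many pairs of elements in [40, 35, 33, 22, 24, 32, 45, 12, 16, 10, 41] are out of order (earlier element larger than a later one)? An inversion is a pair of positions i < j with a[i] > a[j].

36

For each element, count later entries that are smaller:
40 → 35, 33, 22, 24, 32, 12, 16, 10 → 8
35 → 33, 22, 24, 32, 12, 16, 10 → 7
33 → 22, 24, 32, 12, 16, 10 → 6
22 → 12, 16, 10 → 3
24 → 12, 16, 10 → 3
32 → 12, 16, 10 → 3
45 → 12, 16, 10, 41 → 4
12 → 10 → 1
16 → 10 → 1
10 → none → 0
41 → none → 0
Sum: 8 + 7 + 6 + 3 + 3 + 3 + 4 + 1 + 1 + 0 + 0 = 36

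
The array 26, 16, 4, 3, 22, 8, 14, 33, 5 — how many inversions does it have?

19

Element-by-element contributions:
26: 7
16: 5
4: 1
3: 0
22: 3
8: 1
14: 1
33: 1
5: 0
Sum: 7 + 5 + 1 + 0 + 3 + 1 + 1 + 1 + 0 = 19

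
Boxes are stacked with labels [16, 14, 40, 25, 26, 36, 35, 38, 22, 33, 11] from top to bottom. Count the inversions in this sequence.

For each element, count later entries that are smaller:
16: 2
14: 1
40: 8
25: 2
26: 2
36: 4
35: 3
38: 3
22: 1
33: 1
11: 0
Sum: 2 + 1 + 8 + 2 + 2 + 4 + 3 + 3 + 1 + 1 + 0 = 27

27 out-of-order pairs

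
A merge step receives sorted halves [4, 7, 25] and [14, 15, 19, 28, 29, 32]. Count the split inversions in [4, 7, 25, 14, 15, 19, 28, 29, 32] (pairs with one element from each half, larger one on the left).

For each element r of the right run, count left-run elements greater than r:
r = 14: 25 → 1
r = 15: 25 → 1
r = 19: 25 → 1
r = 28: none → 0
r = 29: none → 0
r = 32: none → 0
Cross-inversions: 1 + 1 + 1 + 0 + 0 + 0 = 3

3 cross-inversions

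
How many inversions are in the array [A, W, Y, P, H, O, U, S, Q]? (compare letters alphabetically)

Sweep left to right; for each value list the smaller values that follow it:
A: 0
W: 6
Y: 6
P: 2
H: 0
O: 0
U: 2
S: 1
Q: 0
Sum: 0 + 6 + 6 + 2 + 0 + 0 + 2 + 1 + 0 = 17

17 inversions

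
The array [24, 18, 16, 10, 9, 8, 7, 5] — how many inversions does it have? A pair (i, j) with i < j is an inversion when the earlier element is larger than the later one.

Count, for each position, how many later elements it exceeds:
24 → 18, 16, 10, 9, 8, 7, 5 → 7
18 → 16, 10, 9, 8, 7, 5 → 6
16 → 10, 9, 8, 7, 5 → 5
10 → 9, 8, 7, 5 → 4
9 → 8, 7, 5 → 3
8 → 7, 5 → 2
7 → 5 → 1
5 → none → 0
Sum: 7 + 6 + 5 + 4 + 3 + 2 + 1 + 0 = 28

28 inversions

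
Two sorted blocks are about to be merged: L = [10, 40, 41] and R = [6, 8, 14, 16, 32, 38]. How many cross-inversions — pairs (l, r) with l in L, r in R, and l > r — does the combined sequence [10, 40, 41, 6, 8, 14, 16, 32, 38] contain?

14 split inversions

For each element r of the right run, count left-run elements greater than r:
r = 6: 10, 40, 41 → 3
r = 8: 10, 40, 41 → 3
r = 14: 40, 41 → 2
r = 16: 40, 41 → 2
r = 32: 40, 41 → 2
r = 38: 40, 41 → 2
Cross-inversions: 3 + 3 + 2 + 2 + 2 + 2 = 14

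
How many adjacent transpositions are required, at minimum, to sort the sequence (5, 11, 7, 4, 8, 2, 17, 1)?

17 swaps

The minimum number of adjacent swaps to sort an array equals its inversion count, since every such swap removes exactly one inversion.
Count inversions — for each element, later elements that are smaller:
5: 4, 2, 1 → 3
11: 7, 4, 8, 2, 1 → 5
7: 4, 2, 1 → 3
4: 2, 1 → 2
8: 2, 1 → 2
2: 1 → 1
17: 1 → 1
1: none → 0
Total inversions: 3 + 5 + 3 + 2 + 2 + 1 + 1 + 0 = 17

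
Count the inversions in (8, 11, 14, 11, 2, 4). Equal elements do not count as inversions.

For each element, count later entries that are smaller:
8: 2
11: 2
14: 3
11: 2
2: 0
4: 0
Sum: 2 + 2 + 3 + 2 + 0 + 0 = 9

9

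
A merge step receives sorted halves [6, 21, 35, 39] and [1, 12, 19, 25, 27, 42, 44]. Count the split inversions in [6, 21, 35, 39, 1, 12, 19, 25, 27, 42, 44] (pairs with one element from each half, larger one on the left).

14 split inversions

Take each right-half value and tally the left-half values above it:
r = 1: 6, 21, 35, 39 → 4
r = 12: 21, 35, 39 → 3
r = 19: 21, 35, 39 → 3
r = 25: 35, 39 → 2
r = 27: 35, 39 → 2
r = 42: none → 0
r = 44: none → 0
Cross-inversions: 4 + 3 + 3 + 2 + 2 + 0 + 0 = 14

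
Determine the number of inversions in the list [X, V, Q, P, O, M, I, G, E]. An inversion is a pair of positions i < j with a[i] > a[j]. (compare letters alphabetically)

Count, for each position, how many later elements it exceeds:
X → V, Q, P, O, M, I, G, E → 8
V → Q, P, O, M, I, G, E → 7
Q → P, O, M, I, G, E → 6
P → O, M, I, G, E → 5
O → M, I, G, E → 4
M → I, G, E → 3
I → G, E → 2
G → E → 1
E → none → 0
Sum: 8 + 7 + 6 + 5 + 4 + 3 + 2 + 1 + 0 = 36

36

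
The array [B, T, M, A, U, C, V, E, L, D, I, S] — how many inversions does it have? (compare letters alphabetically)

29 inversions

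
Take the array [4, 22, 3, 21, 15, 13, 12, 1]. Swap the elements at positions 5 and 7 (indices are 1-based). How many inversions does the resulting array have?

16 inversions

Positions 5 and 7 hold 15 and 12; after swapping, the array is [4, 22, 3, 21, 12, 13, 15, 1].
Element-by-element contributions:
4 → 3, 1 → 2
22 → 3, 21, 12, 13, 15, 1 → 6
3 → 1 → 1
21 → 12, 13, 15, 1 → 4
12 → 1 → 1
13 → 1 → 1
15 → 1 → 1
1 → none → 0
Sum: 2 + 6 + 1 + 4 + 1 + 1 + 1 + 0 = 16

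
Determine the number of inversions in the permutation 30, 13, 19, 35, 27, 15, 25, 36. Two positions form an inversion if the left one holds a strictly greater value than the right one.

11 out-of-order pairs

For each element, count later entries that are smaller:
30 → 13, 19, 27, 15, 25 → 5
13 → none → 0
19 → 15 → 1
35 → 27, 15, 25 → 3
27 → 15, 25 → 2
15 → none → 0
25 → none → 0
36 → none → 0
Sum: 5 + 0 + 1 + 3 + 2 + 0 + 0 + 0 = 11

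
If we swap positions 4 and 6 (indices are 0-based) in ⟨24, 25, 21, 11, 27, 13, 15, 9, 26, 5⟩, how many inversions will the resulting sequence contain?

Positions 4 and 6 hold 27 and 15; after swapping, the array is [24, 25, 21, 11, 15, 13, 27, 9, 26, 5].
Element-by-element contributions:
24 → 21, 11, 15, 13, 9, 5 → 6
25 → 21, 11, 15, 13, 9, 5 → 6
21 → 11, 15, 13, 9, 5 → 5
11 → 9, 5 → 2
15 → 13, 9, 5 → 3
13 → 9, 5 → 2
27 → 9, 26, 5 → 3
9 → 5 → 1
26 → 5 → 1
5 → none → 0
Sum: 6 + 6 + 5 + 2 + 3 + 2 + 3 + 1 + 1 + 0 = 29

29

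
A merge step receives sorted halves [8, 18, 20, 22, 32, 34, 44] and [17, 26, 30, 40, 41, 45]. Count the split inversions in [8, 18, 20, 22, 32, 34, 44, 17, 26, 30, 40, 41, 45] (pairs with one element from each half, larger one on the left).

Count, for every r in R, how many entries of L exceed r:
r = 17: 18, 20, 22, 32, 34, 44 → 6
r = 26: 32, 34, 44 → 3
r = 30: 32, 34, 44 → 3
r = 40: 44 → 1
r = 41: 44 → 1
r = 45: none → 0
Cross-inversions: 6 + 3 + 3 + 1 + 1 + 0 = 14

14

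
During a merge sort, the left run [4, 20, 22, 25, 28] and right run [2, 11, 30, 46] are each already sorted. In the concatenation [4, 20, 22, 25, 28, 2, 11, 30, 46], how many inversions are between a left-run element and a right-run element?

For each element r of the right run, count left-run elements greater than r:
r = 2: 4, 20, 22, 25, 28 → 5
r = 11: 20, 22, 25, 28 → 4
r = 30: none → 0
r = 46: none → 0
Cross-inversions: 5 + 4 + 0 + 0 = 9

9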